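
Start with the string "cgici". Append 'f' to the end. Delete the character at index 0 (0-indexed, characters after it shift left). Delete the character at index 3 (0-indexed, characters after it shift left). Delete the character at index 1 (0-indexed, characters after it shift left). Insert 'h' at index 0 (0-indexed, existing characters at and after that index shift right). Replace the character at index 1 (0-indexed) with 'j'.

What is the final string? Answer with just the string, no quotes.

Applying each edit step by step:
Start: "cgici"
Op 1 (append 'f'): "cgici" -> "cgicif"
Op 2 (delete idx 0 = 'c'): "cgicif" -> "gicif"
Op 3 (delete idx 3 = 'i'): "gicif" -> "gicf"
Op 4 (delete idx 1 = 'i'): "gicf" -> "gcf"
Op 5 (insert 'h' at idx 0): "gcf" -> "hgcf"
Op 6 (replace idx 1: 'g' -> 'j'): "hgcf" -> "hjcf"

Answer: hjcf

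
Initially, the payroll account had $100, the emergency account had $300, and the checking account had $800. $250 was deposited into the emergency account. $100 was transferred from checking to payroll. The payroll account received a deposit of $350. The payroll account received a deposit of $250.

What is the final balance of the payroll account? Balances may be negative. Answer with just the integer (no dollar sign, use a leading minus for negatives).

Tracking account balances step by step:
Start: payroll=100, emergency=300, checking=800
Event 1 (deposit 250 to emergency): emergency: 300 + 250 = 550. Balances: payroll=100, emergency=550, checking=800
Event 2 (transfer 100 checking -> payroll): checking: 800 - 100 = 700, payroll: 100 + 100 = 200. Balances: payroll=200, emergency=550, checking=700
Event 3 (deposit 350 to payroll): payroll: 200 + 350 = 550. Balances: payroll=550, emergency=550, checking=700
Event 4 (deposit 250 to payroll): payroll: 550 + 250 = 800. Balances: payroll=800, emergency=550, checking=700

Final balance of payroll: 800

Answer: 800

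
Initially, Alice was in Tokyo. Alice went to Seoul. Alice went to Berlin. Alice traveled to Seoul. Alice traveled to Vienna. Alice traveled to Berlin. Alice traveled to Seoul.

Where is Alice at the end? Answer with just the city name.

Answer: Seoul

Derivation:
Tracking Alice's location:
Start: Alice is in Tokyo.
After move 1: Tokyo -> Seoul. Alice is in Seoul.
After move 2: Seoul -> Berlin. Alice is in Berlin.
After move 3: Berlin -> Seoul. Alice is in Seoul.
After move 4: Seoul -> Vienna. Alice is in Vienna.
After move 5: Vienna -> Berlin. Alice is in Berlin.
After move 6: Berlin -> Seoul. Alice is in Seoul.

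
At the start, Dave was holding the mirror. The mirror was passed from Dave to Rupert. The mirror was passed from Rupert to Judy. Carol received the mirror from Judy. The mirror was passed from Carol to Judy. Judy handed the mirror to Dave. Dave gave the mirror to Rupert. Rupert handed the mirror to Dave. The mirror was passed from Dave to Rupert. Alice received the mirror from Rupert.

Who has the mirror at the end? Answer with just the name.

Answer: Alice

Derivation:
Tracking the mirror through each event:
Start: Dave has the mirror.
After event 1: Rupert has the mirror.
After event 2: Judy has the mirror.
After event 3: Carol has the mirror.
After event 4: Judy has the mirror.
After event 5: Dave has the mirror.
After event 6: Rupert has the mirror.
After event 7: Dave has the mirror.
After event 8: Rupert has the mirror.
After event 9: Alice has the mirror.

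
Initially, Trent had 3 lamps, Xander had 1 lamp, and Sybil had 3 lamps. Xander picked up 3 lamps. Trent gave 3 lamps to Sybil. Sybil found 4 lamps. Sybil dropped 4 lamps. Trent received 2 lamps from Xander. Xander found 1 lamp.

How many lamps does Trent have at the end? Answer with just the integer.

Tracking counts step by step:
Start: Trent=3, Xander=1, Sybil=3
Event 1 (Xander +3): Xander: 1 -> 4. State: Trent=3, Xander=4, Sybil=3
Event 2 (Trent -> Sybil, 3): Trent: 3 -> 0, Sybil: 3 -> 6. State: Trent=0, Xander=4, Sybil=6
Event 3 (Sybil +4): Sybil: 6 -> 10. State: Trent=0, Xander=4, Sybil=10
Event 4 (Sybil -4): Sybil: 10 -> 6. State: Trent=0, Xander=4, Sybil=6
Event 5 (Xander -> Trent, 2): Xander: 4 -> 2, Trent: 0 -> 2. State: Trent=2, Xander=2, Sybil=6
Event 6 (Xander +1): Xander: 2 -> 3. State: Trent=2, Xander=3, Sybil=6

Trent's final count: 2

Answer: 2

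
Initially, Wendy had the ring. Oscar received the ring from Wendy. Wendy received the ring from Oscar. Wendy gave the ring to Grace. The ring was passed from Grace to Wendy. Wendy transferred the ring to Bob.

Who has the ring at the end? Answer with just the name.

Answer: Bob

Derivation:
Tracking the ring through each event:
Start: Wendy has the ring.
After event 1: Oscar has the ring.
After event 2: Wendy has the ring.
After event 3: Grace has the ring.
After event 4: Wendy has the ring.
After event 5: Bob has the ring.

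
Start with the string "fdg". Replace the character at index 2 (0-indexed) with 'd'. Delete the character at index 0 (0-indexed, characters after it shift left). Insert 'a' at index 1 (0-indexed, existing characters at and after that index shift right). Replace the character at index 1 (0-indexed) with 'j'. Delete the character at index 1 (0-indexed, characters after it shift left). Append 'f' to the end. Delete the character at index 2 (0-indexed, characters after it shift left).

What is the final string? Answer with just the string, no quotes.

Answer: dd

Derivation:
Applying each edit step by step:
Start: "fdg"
Op 1 (replace idx 2: 'g' -> 'd'): "fdg" -> "fdd"
Op 2 (delete idx 0 = 'f'): "fdd" -> "dd"
Op 3 (insert 'a' at idx 1): "dd" -> "dad"
Op 4 (replace idx 1: 'a' -> 'j'): "dad" -> "djd"
Op 5 (delete idx 1 = 'j'): "djd" -> "dd"
Op 6 (append 'f'): "dd" -> "ddf"
Op 7 (delete idx 2 = 'f'): "ddf" -> "dd"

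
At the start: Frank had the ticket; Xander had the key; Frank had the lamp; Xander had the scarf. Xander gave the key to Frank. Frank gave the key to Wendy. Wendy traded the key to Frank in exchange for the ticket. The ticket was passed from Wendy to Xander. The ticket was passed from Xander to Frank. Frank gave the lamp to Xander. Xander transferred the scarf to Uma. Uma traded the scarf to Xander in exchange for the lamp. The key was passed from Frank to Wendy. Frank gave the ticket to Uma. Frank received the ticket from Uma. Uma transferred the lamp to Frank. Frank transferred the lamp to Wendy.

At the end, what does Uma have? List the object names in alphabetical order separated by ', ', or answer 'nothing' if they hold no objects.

Answer: nothing

Derivation:
Tracking all object holders:
Start: ticket:Frank, key:Xander, lamp:Frank, scarf:Xander
Event 1 (give key: Xander -> Frank). State: ticket:Frank, key:Frank, lamp:Frank, scarf:Xander
Event 2 (give key: Frank -> Wendy). State: ticket:Frank, key:Wendy, lamp:Frank, scarf:Xander
Event 3 (swap key<->ticket: now key:Frank, ticket:Wendy). State: ticket:Wendy, key:Frank, lamp:Frank, scarf:Xander
Event 4 (give ticket: Wendy -> Xander). State: ticket:Xander, key:Frank, lamp:Frank, scarf:Xander
Event 5 (give ticket: Xander -> Frank). State: ticket:Frank, key:Frank, lamp:Frank, scarf:Xander
Event 6 (give lamp: Frank -> Xander). State: ticket:Frank, key:Frank, lamp:Xander, scarf:Xander
Event 7 (give scarf: Xander -> Uma). State: ticket:Frank, key:Frank, lamp:Xander, scarf:Uma
Event 8 (swap scarf<->lamp: now scarf:Xander, lamp:Uma). State: ticket:Frank, key:Frank, lamp:Uma, scarf:Xander
Event 9 (give key: Frank -> Wendy). State: ticket:Frank, key:Wendy, lamp:Uma, scarf:Xander
Event 10 (give ticket: Frank -> Uma). State: ticket:Uma, key:Wendy, lamp:Uma, scarf:Xander
Event 11 (give ticket: Uma -> Frank). State: ticket:Frank, key:Wendy, lamp:Uma, scarf:Xander
Event 12 (give lamp: Uma -> Frank). State: ticket:Frank, key:Wendy, lamp:Frank, scarf:Xander
Event 13 (give lamp: Frank -> Wendy). State: ticket:Frank, key:Wendy, lamp:Wendy, scarf:Xander

Final state: ticket:Frank, key:Wendy, lamp:Wendy, scarf:Xander
Uma holds: (nothing).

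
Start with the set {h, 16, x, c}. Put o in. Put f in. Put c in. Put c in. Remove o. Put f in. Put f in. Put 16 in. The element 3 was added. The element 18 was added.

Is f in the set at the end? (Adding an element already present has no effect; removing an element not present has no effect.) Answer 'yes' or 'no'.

Answer: yes

Derivation:
Tracking the set through each operation:
Start: {16, c, h, x}
Event 1 (add o): added. Set: {16, c, h, o, x}
Event 2 (add f): added. Set: {16, c, f, h, o, x}
Event 3 (add c): already present, no change. Set: {16, c, f, h, o, x}
Event 4 (add c): already present, no change. Set: {16, c, f, h, o, x}
Event 5 (remove o): removed. Set: {16, c, f, h, x}
Event 6 (add f): already present, no change. Set: {16, c, f, h, x}
Event 7 (add f): already present, no change. Set: {16, c, f, h, x}
Event 8 (add 16): already present, no change. Set: {16, c, f, h, x}
Event 9 (add 3): added. Set: {16, 3, c, f, h, x}
Event 10 (add 18): added. Set: {16, 18, 3, c, f, h, x}

Final set: {16, 18, 3, c, f, h, x} (size 7)
f is in the final set.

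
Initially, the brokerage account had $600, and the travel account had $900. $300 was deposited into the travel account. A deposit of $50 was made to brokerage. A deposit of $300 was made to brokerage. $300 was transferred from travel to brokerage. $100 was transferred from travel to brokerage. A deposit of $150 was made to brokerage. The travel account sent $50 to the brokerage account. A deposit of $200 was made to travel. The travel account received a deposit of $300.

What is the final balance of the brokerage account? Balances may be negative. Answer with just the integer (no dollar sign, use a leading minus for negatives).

Answer: 1550

Derivation:
Tracking account balances step by step:
Start: brokerage=600, travel=900
Event 1 (deposit 300 to travel): travel: 900 + 300 = 1200. Balances: brokerage=600, travel=1200
Event 2 (deposit 50 to brokerage): brokerage: 600 + 50 = 650. Balances: brokerage=650, travel=1200
Event 3 (deposit 300 to brokerage): brokerage: 650 + 300 = 950. Balances: brokerage=950, travel=1200
Event 4 (transfer 300 travel -> brokerage): travel: 1200 - 300 = 900, brokerage: 950 + 300 = 1250. Balances: brokerage=1250, travel=900
Event 5 (transfer 100 travel -> brokerage): travel: 900 - 100 = 800, brokerage: 1250 + 100 = 1350. Balances: brokerage=1350, travel=800
Event 6 (deposit 150 to brokerage): brokerage: 1350 + 150 = 1500. Balances: brokerage=1500, travel=800
Event 7 (transfer 50 travel -> brokerage): travel: 800 - 50 = 750, brokerage: 1500 + 50 = 1550. Balances: brokerage=1550, travel=750
Event 8 (deposit 200 to travel): travel: 750 + 200 = 950. Balances: brokerage=1550, travel=950
Event 9 (deposit 300 to travel): travel: 950 + 300 = 1250. Balances: brokerage=1550, travel=1250

Final balance of brokerage: 1550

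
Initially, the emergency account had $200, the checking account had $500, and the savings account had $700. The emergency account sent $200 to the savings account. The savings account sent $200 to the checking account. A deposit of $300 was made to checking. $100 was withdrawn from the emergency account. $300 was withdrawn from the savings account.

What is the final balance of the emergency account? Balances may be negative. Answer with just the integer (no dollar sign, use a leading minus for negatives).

Answer: -100

Derivation:
Tracking account balances step by step:
Start: emergency=200, checking=500, savings=700
Event 1 (transfer 200 emergency -> savings): emergency: 200 - 200 = 0, savings: 700 + 200 = 900. Balances: emergency=0, checking=500, savings=900
Event 2 (transfer 200 savings -> checking): savings: 900 - 200 = 700, checking: 500 + 200 = 700. Balances: emergency=0, checking=700, savings=700
Event 3 (deposit 300 to checking): checking: 700 + 300 = 1000. Balances: emergency=0, checking=1000, savings=700
Event 4 (withdraw 100 from emergency): emergency: 0 - 100 = -100. Balances: emergency=-100, checking=1000, savings=700
Event 5 (withdraw 300 from savings): savings: 700 - 300 = 400. Balances: emergency=-100, checking=1000, savings=400

Final balance of emergency: -100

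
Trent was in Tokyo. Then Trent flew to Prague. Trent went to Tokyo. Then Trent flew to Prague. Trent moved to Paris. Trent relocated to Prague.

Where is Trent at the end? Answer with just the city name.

Tracking Trent's location:
Start: Trent is in Tokyo.
After move 1: Tokyo -> Prague. Trent is in Prague.
After move 2: Prague -> Tokyo. Trent is in Tokyo.
After move 3: Tokyo -> Prague. Trent is in Prague.
After move 4: Prague -> Paris. Trent is in Paris.
After move 5: Paris -> Prague. Trent is in Prague.

Answer: Prague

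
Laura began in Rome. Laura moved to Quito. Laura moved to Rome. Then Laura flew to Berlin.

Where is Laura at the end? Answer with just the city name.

Answer: Berlin

Derivation:
Tracking Laura's location:
Start: Laura is in Rome.
After move 1: Rome -> Quito. Laura is in Quito.
After move 2: Quito -> Rome. Laura is in Rome.
After move 3: Rome -> Berlin. Laura is in Berlin.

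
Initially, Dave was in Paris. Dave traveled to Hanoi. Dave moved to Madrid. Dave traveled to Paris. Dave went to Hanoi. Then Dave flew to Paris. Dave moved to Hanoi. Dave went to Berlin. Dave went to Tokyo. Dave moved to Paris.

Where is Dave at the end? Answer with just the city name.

Tracking Dave's location:
Start: Dave is in Paris.
After move 1: Paris -> Hanoi. Dave is in Hanoi.
After move 2: Hanoi -> Madrid. Dave is in Madrid.
After move 3: Madrid -> Paris. Dave is in Paris.
After move 4: Paris -> Hanoi. Dave is in Hanoi.
After move 5: Hanoi -> Paris. Dave is in Paris.
After move 6: Paris -> Hanoi. Dave is in Hanoi.
After move 7: Hanoi -> Berlin. Dave is in Berlin.
After move 8: Berlin -> Tokyo. Dave is in Tokyo.
After move 9: Tokyo -> Paris. Dave is in Paris.

Answer: Paris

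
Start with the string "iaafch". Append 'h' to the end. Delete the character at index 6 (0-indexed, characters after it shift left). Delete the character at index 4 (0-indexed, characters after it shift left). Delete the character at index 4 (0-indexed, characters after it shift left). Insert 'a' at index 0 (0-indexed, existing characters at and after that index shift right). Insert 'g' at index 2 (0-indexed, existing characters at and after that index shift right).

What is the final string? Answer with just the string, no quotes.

Applying each edit step by step:
Start: "iaafch"
Op 1 (append 'h'): "iaafch" -> "iaafchh"
Op 2 (delete idx 6 = 'h'): "iaafchh" -> "iaafch"
Op 3 (delete idx 4 = 'c'): "iaafch" -> "iaafh"
Op 4 (delete idx 4 = 'h'): "iaafh" -> "iaaf"
Op 5 (insert 'a' at idx 0): "iaaf" -> "aiaaf"
Op 6 (insert 'g' at idx 2): "aiaaf" -> "aigaaf"

Answer: aigaaf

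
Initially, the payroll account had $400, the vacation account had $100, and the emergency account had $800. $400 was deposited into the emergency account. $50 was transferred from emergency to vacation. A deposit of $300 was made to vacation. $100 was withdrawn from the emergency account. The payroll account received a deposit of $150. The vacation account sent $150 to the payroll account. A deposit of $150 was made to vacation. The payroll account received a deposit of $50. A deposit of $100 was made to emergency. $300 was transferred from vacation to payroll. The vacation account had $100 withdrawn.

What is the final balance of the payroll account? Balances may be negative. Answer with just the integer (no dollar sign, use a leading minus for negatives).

Answer: 1050

Derivation:
Tracking account balances step by step:
Start: payroll=400, vacation=100, emergency=800
Event 1 (deposit 400 to emergency): emergency: 800 + 400 = 1200. Balances: payroll=400, vacation=100, emergency=1200
Event 2 (transfer 50 emergency -> vacation): emergency: 1200 - 50 = 1150, vacation: 100 + 50 = 150. Balances: payroll=400, vacation=150, emergency=1150
Event 3 (deposit 300 to vacation): vacation: 150 + 300 = 450. Balances: payroll=400, vacation=450, emergency=1150
Event 4 (withdraw 100 from emergency): emergency: 1150 - 100 = 1050. Balances: payroll=400, vacation=450, emergency=1050
Event 5 (deposit 150 to payroll): payroll: 400 + 150 = 550. Balances: payroll=550, vacation=450, emergency=1050
Event 6 (transfer 150 vacation -> payroll): vacation: 450 - 150 = 300, payroll: 550 + 150 = 700. Balances: payroll=700, vacation=300, emergency=1050
Event 7 (deposit 150 to vacation): vacation: 300 + 150 = 450. Balances: payroll=700, vacation=450, emergency=1050
Event 8 (deposit 50 to payroll): payroll: 700 + 50 = 750. Balances: payroll=750, vacation=450, emergency=1050
Event 9 (deposit 100 to emergency): emergency: 1050 + 100 = 1150. Balances: payroll=750, vacation=450, emergency=1150
Event 10 (transfer 300 vacation -> payroll): vacation: 450 - 300 = 150, payroll: 750 + 300 = 1050. Balances: payroll=1050, vacation=150, emergency=1150
Event 11 (withdraw 100 from vacation): vacation: 150 - 100 = 50. Balances: payroll=1050, vacation=50, emergency=1150

Final balance of payroll: 1050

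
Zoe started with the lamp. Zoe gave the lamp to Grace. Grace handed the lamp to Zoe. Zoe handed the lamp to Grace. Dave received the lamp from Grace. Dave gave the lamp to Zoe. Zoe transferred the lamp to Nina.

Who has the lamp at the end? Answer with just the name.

Answer: Nina

Derivation:
Tracking the lamp through each event:
Start: Zoe has the lamp.
After event 1: Grace has the lamp.
After event 2: Zoe has the lamp.
After event 3: Grace has the lamp.
After event 4: Dave has the lamp.
After event 5: Zoe has the lamp.
After event 6: Nina has the lamp.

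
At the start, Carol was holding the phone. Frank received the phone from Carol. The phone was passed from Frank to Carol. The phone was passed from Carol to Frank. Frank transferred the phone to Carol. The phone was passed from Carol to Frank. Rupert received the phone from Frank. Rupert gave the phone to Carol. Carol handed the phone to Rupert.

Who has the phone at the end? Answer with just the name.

Answer: Rupert

Derivation:
Tracking the phone through each event:
Start: Carol has the phone.
After event 1: Frank has the phone.
After event 2: Carol has the phone.
After event 3: Frank has the phone.
After event 4: Carol has the phone.
After event 5: Frank has the phone.
After event 6: Rupert has the phone.
After event 7: Carol has the phone.
After event 8: Rupert has the phone.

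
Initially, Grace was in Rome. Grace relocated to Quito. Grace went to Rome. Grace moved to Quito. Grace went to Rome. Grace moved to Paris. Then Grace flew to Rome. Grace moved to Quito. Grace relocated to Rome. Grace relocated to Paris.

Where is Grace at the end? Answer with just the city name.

Tracking Grace's location:
Start: Grace is in Rome.
After move 1: Rome -> Quito. Grace is in Quito.
After move 2: Quito -> Rome. Grace is in Rome.
After move 3: Rome -> Quito. Grace is in Quito.
After move 4: Quito -> Rome. Grace is in Rome.
After move 5: Rome -> Paris. Grace is in Paris.
After move 6: Paris -> Rome. Grace is in Rome.
After move 7: Rome -> Quito. Grace is in Quito.
After move 8: Quito -> Rome. Grace is in Rome.
After move 9: Rome -> Paris. Grace is in Paris.

Answer: Paris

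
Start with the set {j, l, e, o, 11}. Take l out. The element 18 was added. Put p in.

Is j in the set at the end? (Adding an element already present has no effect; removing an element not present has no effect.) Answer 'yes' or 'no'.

Answer: yes

Derivation:
Tracking the set through each operation:
Start: {11, e, j, l, o}
Event 1 (remove l): removed. Set: {11, e, j, o}
Event 2 (add 18): added. Set: {11, 18, e, j, o}
Event 3 (add p): added. Set: {11, 18, e, j, o, p}

Final set: {11, 18, e, j, o, p} (size 6)
j is in the final set.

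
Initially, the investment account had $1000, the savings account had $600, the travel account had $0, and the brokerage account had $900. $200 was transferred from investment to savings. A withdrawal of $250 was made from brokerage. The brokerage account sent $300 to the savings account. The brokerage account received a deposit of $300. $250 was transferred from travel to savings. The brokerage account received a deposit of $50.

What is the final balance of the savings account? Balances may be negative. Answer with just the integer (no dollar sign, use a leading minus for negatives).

Answer: 1350

Derivation:
Tracking account balances step by step:
Start: investment=1000, savings=600, travel=0, brokerage=900
Event 1 (transfer 200 investment -> savings): investment: 1000 - 200 = 800, savings: 600 + 200 = 800. Balances: investment=800, savings=800, travel=0, brokerage=900
Event 2 (withdraw 250 from brokerage): brokerage: 900 - 250 = 650. Balances: investment=800, savings=800, travel=0, brokerage=650
Event 3 (transfer 300 brokerage -> savings): brokerage: 650 - 300 = 350, savings: 800 + 300 = 1100. Balances: investment=800, savings=1100, travel=0, brokerage=350
Event 4 (deposit 300 to brokerage): brokerage: 350 + 300 = 650. Balances: investment=800, savings=1100, travel=0, brokerage=650
Event 5 (transfer 250 travel -> savings): travel: 0 - 250 = -250, savings: 1100 + 250 = 1350. Balances: investment=800, savings=1350, travel=-250, brokerage=650
Event 6 (deposit 50 to brokerage): brokerage: 650 + 50 = 700. Balances: investment=800, savings=1350, travel=-250, brokerage=700

Final balance of savings: 1350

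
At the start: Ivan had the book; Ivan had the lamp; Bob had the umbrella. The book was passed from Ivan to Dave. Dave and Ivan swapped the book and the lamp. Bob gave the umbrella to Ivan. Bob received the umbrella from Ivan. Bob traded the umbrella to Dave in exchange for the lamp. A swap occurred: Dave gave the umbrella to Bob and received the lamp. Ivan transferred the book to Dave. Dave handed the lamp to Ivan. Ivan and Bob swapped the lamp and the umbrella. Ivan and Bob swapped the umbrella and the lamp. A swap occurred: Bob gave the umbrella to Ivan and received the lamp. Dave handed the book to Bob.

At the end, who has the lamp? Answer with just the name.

Tracking all object holders:
Start: book:Ivan, lamp:Ivan, umbrella:Bob
Event 1 (give book: Ivan -> Dave). State: book:Dave, lamp:Ivan, umbrella:Bob
Event 2 (swap book<->lamp: now book:Ivan, lamp:Dave). State: book:Ivan, lamp:Dave, umbrella:Bob
Event 3 (give umbrella: Bob -> Ivan). State: book:Ivan, lamp:Dave, umbrella:Ivan
Event 4 (give umbrella: Ivan -> Bob). State: book:Ivan, lamp:Dave, umbrella:Bob
Event 5 (swap umbrella<->lamp: now umbrella:Dave, lamp:Bob). State: book:Ivan, lamp:Bob, umbrella:Dave
Event 6 (swap umbrella<->lamp: now umbrella:Bob, lamp:Dave). State: book:Ivan, lamp:Dave, umbrella:Bob
Event 7 (give book: Ivan -> Dave). State: book:Dave, lamp:Dave, umbrella:Bob
Event 8 (give lamp: Dave -> Ivan). State: book:Dave, lamp:Ivan, umbrella:Bob
Event 9 (swap lamp<->umbrella: now lamp:Bob, umbrella:Ivan). State: book:Dave, lamp:Bob, umbrella:Ivan
Event 10 (swap umbrella<->lamp: now umbrella:Bob, lamp:Ivan). State: book:Dave, lamp:Ivan, umbrella:Bob
Event 11 (swap umbrella<->lamp: now umbrella:Ivan, lamp:Bob). State: book:Dave, lamp:Bob, umbrella:Ivan
Event 12 (give book: Dave -> Bob). State: book:Bob, lamp:Bob, umbrella:Ivan

Final state: book:Bob, lamp:Bob, umbrella:Ivan
The lamp is held by Bob.

Answer: Bob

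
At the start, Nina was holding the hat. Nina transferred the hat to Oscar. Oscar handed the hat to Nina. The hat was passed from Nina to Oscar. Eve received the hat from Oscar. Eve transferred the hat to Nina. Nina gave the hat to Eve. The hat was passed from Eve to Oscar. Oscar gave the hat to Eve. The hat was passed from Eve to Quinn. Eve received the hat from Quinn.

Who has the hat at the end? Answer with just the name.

Tracking the hat through each event:
Start: Nina has the hat.
After event 1: Oscar has the hat.
After event 2: Nina has the hat.
After event 3: Oscar has the hat.
After event 4: Eve has the hat.
After event 5: Nina has the hat.
After event 6: Eve has the hat.
After event 7: Oscar has the hat.
After event 8: Eve has the hat.
After event 9: Quinn has the hat.
After event 10: Eve has the hat.

Answer: Eve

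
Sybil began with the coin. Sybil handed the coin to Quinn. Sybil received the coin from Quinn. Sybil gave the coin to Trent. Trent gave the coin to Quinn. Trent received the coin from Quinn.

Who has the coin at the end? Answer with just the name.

Answer: Trent

Derivation:
Tracking the coin through each event:
Start: Sybil has the coin.
After event 1: Quinn has the coin.
After event 2: Sybil has the coin.
After event 3: Trent has the coin.
After event 4: Quinn has the coin.
After event 5: Trent has the coin.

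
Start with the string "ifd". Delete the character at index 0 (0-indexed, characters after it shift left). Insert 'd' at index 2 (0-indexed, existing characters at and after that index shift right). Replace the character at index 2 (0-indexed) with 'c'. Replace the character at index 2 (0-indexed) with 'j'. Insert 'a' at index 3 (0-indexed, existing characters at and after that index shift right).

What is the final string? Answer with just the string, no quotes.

Applying each edit step by step:
Start: "ifd"
Op 1 (delete idx 0 = 'i'): "ifd" -> "fd"
Op 2 (insert 'd' at idx 2): "fd" -> "fdd"
Op 3 (replace idx 2: 'd' -> 'c'): "fdd" -> "fdc"
Op 4 (replace idx 2: 'c' -> 'j'): "fdc" -> "fdj"
Op 5 (insert 'a' at idx 3): "fdj" -> "fdja"

Answer: fdja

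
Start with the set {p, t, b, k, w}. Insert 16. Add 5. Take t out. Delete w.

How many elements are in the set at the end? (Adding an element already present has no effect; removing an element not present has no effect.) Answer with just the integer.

Answer: 5

Derivation:
Tracking the set through each operation:
Start: {b, k, p, t, w}
Event 1 (add 16): added. Set: {16, b, k, p, t, w}
Event 2 (add 5): added. Set: {16, 5, b, k, p, t, w}
Event 3 (remove t): removed. Set: {16, 5, b, k, p, w}
Event 4 (remove w): removed. Set: {16, 5, b, k, p}

Final set: {16, 5, b, k, p} (size 5)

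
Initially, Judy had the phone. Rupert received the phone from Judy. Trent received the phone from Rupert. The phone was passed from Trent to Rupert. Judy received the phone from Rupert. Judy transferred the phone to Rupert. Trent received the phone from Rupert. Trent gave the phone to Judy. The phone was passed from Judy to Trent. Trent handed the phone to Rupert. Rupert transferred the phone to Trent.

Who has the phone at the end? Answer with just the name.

Tracking the phone through each event:
Start: Judy has the phone.
After event 1: Rupert has the phone.
After event 2: Trent has the phone.
After event 3: Rupert has the phone.
After event 4: Judy has the phone.
After event 5: Rupert has the phone.
After event 6: Trent has the phone.
After event 7: Judy has the phone.
After event 8: Trent has the phone.
After event 9: Rupert has the phone.
After event 10: Trent has the phone.

Answer: Trent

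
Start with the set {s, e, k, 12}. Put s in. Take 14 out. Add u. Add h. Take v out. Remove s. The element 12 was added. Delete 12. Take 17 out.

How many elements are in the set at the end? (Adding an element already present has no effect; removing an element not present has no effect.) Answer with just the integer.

Tracking the set through each operation:
Start: {12, e, k, s}
Event 1 (add s): already present, no change. Set: {12, e, k, s}
Event 2 (remove 14): not present, no change. Set: {12, e, k, s}
Event 3 (add u): added. Set: {12, e, k, s, u}
Event 4 (add h): added. Set: {12, e, h, k, s, u}
Event 5 (remove v): not present, no change. Set: {12, e, h, k, s, u}
Event 6 (remove s): removed. Set: {12, e, h, k, u}
Event 7 (add 12): already present, no change. Set: {12, e, h, k, u}
Event 8 (remove 12): removed. Set: {e, h, k, u}
Event 9 (remove 17): not present, no change. Set: {e, h, k, u}

Final set: {e, h, k, u} (size 4)

Answer: 4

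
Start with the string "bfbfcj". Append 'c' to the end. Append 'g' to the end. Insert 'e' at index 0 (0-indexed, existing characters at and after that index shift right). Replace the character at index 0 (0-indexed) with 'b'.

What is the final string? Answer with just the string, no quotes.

Applying each edit step by step:
Start: "bfbfcj"
Op 1 (append 'c'): "bfbfcj" -> "bfbfcjc"
Op 2 (append 'g'): "bfbfcjc" -> "bfbfcjcg"
Op 3 (insert 'e' at idx 0): "bfbfcjcg" -> "ebfbfcjcg"
Op 4 (replace idx 0: 'e' -> 'b'): "ebfbfcjcg" -> "bbfbfcjcg"

Answer: bbfbfcjcg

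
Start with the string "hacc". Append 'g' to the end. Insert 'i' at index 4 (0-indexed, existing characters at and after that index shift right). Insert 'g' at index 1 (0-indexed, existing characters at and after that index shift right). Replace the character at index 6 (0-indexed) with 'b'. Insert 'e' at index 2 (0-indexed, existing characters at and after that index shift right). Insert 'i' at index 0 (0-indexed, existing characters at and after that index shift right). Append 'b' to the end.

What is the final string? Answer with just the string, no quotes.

Answer: ihgeaccibb

Derivation:
Applying each edit step by step:
Start: "hacc"
Op 1 (append 'g'): "hacc" -> "haccg"
Op 2 (insert 'i' at idx 4): "haccg" -> "haccig"
Op 3 (insert 'g' at idx 1): "haccig" -> "hgaccig"
Op 4 (replace idx 6: 'g' -> 'b'): "hgaccig" -> "hgaccib"
Op 5 (insert 'e' at idx 2): "hgaccib" -> "hgeaccib"
Op 6 (insert 'i' at idx 0): "hgeaccib" -> "ihgeaccib"
Op 7 (append 'b'): "ihgeaccib" -> "ihgeaccibb"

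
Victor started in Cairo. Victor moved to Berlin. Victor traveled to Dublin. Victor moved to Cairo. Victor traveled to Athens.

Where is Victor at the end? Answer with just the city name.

Answer: Athens

Derivation:
Tracking Victor's location:
Start: Victor is in Cairo.
After move 1: Cairo -> Berlin. Victor is in Berlin.
After move 2: Berlin -> Dublin. Victor is in Dublin.
After move 3: Dublin -> Cairo. Victor is in Cairo.
After move 4: Cairo -> Athens. Victor is in Athens.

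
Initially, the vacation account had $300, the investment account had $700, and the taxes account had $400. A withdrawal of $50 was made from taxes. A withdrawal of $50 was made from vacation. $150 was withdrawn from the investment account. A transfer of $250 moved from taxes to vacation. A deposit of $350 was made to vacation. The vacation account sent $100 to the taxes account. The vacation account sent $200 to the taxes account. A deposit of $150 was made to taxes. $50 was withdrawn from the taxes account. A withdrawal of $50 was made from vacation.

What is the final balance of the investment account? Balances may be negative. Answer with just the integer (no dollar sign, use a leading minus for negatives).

Tracking account balances step by step:
Start: vacation=300, investment=700, taxes=400
Event 1 (withdraw 50 from taxes): taxes: 400 - 50 = 350. Balances: vacation=300, investment=700, taxes=350
Event 2 (withdraw 50 from vacation): vacation: 300 - 50 = 250. Balances: vacation=250, investment=700, taxes=350
Event 3 (withdraw 150 from investment): investment: 700 - 150 = 550. Balances: vacation=250, investment=550, taxes=350
Event 4 (transfer 250 taxes -> vacation): taxes: 350 - 250 = 100, vacation: 250 + 250 = 500. Balances: vacation=500, investment=550, taxes=100
Event 5 (deposit 350 to vacation): vacation: 500 + 350 = 850. Balances: vacation=850, investment=550, taxes=100
Event 6 (transfer 100 vacation -> taxes): vacation: 850 - 100 = 750, taxes: 100 + 100 = 200. Balances: vacation=750, investment=550, taxes=200
Event 7 (transfer 200 vacation -> taxes): vacation: 750 - 200 = 550, taxes: 200 + 200 = 400. Balances: vacation=550, investment=550, taxes=400
Event 8 (deposit 150 to taxes): taxes: 400 + 150 = 550. Balances: vacation=550, investment=550, taxes=550
Event 9 (withdraw 50 from taxes): taxes: 550 - 50 = 500. Balances: vacation=550, investment=550, taxes=500
Event 10 (withdraw 50 from vacation): vacation: 550 - 50 = 500. Balances: vacation=500, investment=550, taxes=500

Final balance of investment: 550

Answer: 550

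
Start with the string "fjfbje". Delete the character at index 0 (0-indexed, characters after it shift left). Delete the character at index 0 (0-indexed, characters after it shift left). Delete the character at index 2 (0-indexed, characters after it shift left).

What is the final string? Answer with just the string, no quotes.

Applying each edit step by step:
Start: "fjfbje"
Op 1 (delete idx 0 = 'f'): "fjfbje" -> "jfbje"
Op 2 (delete idx 0 = 'j'): "jfbje" -> "fbje"
Op 3 (delete idx 2 = 'j'): "fbje" -> "fbe"

Answer: fbe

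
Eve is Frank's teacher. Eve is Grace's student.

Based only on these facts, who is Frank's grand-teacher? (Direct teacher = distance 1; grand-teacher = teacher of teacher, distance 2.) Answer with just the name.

Answer: Grace

Derivation:
Reconstructing the teacher chain from the given facts:
  Grace -> Eve -> Frank
(each arrow means 'teacher of the next')
Positions in the chain (0 = top):
  position of Grace: 0
  position of Eve: 1
  position of Frank: 2

Frank is at position 2; the grand-teacher is 2 steps up the chain, i.e. position 0: Grace.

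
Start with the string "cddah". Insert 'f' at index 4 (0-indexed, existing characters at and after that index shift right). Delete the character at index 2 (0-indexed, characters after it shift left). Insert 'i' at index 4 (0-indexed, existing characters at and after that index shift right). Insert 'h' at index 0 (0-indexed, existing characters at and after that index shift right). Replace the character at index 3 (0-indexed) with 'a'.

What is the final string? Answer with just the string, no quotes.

Answer: hcdafih

Derivation:
Applying each edit step by step:
Start: "cddah"
Op 1 (insert 'f' at idx 4): "cddah" -> "cddafh"
Op 2 (delete idx 2 = 'd'): "cddafh" -> "cdafh"
Op 3 (insert 'i' at idx 4): "cdafh" -> "cdafih"
Op 4 (insert 'h' at idx 0): "cdafih" -> "hcdafih"
Op 5 (replace idx 3: 'a' -> 'a'): "hcdafih" -> "hcdafih"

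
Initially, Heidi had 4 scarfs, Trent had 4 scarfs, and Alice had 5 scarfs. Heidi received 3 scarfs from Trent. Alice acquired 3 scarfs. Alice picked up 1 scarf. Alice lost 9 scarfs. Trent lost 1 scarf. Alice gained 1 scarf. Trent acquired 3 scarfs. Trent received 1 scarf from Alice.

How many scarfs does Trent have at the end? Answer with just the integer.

Tracking counts step by step:
Start: Heidi=4, Trent=4, Alice=5
Event 1 (Trent -> Heidi, 3): Trent: 4 -> 1, Heidi: 4 -> 7. State: Heidi=7, Trent=1, Alice=5
Event 2 (Alice +3): Alice: 5 -> 8. State: Heidi=7, Trent=1, Alice=8
Event 3 (Alice +1): Alice: 8 -> 9. State: Heidi=7, Trent=1, Alice=9
Event 4 (Alice -9): Alice: 9 -> 0. State: Heidi=7, Trent=1, Alice=0
Event 5 (Trent -1): Trent: 1 -> 0. State: Heidi=7, Trent=0, Alice=0
Event 6 (Alice +1): Alice: 0 -> 1. State: Heidi=7, Trent=0, Alice=1
Event 7 (Trent +3): Trent: 0 -> 3. State: Heidi=7, Trent=3, Alice=1
Event 8 (Alice -> Trent, 1): Alice: 1 -> 0, Trent: 3 -> 4. State: Heidi=7, Trent=4, Alice=0

Trent's final count: 4

Answer: 4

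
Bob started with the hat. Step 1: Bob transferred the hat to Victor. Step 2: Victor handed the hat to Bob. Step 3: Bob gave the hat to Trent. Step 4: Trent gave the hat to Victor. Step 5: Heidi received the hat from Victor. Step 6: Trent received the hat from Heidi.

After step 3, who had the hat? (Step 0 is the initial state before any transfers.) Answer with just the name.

Answer: Trent

Derivation:
Tracking the hat holder through step 3:
After step 0 (start): Bob
After step 1: Victor
After step 2: Bob
After step 3: Trent

At step 3, the holder is Trent.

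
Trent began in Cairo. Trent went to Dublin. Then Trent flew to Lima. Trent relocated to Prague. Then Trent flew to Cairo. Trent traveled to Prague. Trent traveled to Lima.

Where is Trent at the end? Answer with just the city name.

Tracking Trent's location:
Start: Trent is in Cairo.
After move 1: Cairo -> Dublin. Trent is in Dublin.
After move 2: Dublin -> Lima. Trent is in Lima.
After move 3: Lima -> Prague. Trent is in Prague.
After move 4: Prague -> Cairo. Trent is in Cairo.
After move 5: Cairo -> Prague. Trent is in Prague.
After move 6: Prague -> Lima. Trent is in Lima.

Answer: Lima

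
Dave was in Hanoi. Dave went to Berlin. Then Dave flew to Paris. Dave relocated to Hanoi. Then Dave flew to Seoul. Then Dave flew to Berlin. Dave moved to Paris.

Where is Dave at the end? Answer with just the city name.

Tracking Dave's location:
Start: Dave is in Hanoi.
After move 1: Hanoi -> Berlin. Dave is in Berlin.
After move 2: Berlin -> Paris. Dave is in Paris.
After move 3: Paris -> Hanoi. Dave is in Hanoi.
After move 4: Hanoi -> Seoul. Dave is in Seoul.
After move 5: Seoul -> Berlin. Dave is in Berlin.
After move 6: Berlin -> Paris. Dave is in Paris.

Answer: Paris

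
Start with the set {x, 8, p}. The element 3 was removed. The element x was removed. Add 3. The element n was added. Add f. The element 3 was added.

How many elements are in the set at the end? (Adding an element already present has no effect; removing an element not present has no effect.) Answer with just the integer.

Answer: 5

Derivation:
Tracking the set through each operation:
Start: {8, p, x}
Event 1 (remove 3): not present, no change. Set: {8, p, x}
Event 2 (remove x): removed. Set: {8, p}
Event 3 (add 3): added. Set: {3, 8, p}
Event 4 (add n): added. Set: {3, 8, n, p}
Event 5 (add f): added. Set: {3, 8, f, n, p}
Event 6 (add 3): already present, no change. Set: {3, 8, f, n, p}

Final set: {3, 8, f, n, p} (size 5)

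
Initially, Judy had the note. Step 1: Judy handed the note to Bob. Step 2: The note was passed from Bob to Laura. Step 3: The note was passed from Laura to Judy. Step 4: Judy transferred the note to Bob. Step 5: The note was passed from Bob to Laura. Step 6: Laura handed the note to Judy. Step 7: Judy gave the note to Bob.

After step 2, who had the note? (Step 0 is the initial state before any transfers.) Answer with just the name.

Answer: Laura

Derivation:
Tracking the note holder through step 2:
After step 0 (start): Judy
After step 1: Bob
After step 2: Laura

At step 2, the holder is Laura.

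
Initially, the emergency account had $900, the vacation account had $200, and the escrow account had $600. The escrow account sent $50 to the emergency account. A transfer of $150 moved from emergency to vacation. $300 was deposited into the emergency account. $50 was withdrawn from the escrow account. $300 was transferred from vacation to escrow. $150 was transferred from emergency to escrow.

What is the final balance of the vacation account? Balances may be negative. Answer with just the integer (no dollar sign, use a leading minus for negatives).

Tracking account balances step by step:
Start: emergency=900, vacation=200, escrow=600
Event 1 (transfer 50 escrow -> emergency): escrow: 600 - 50 = 550, emergency: 900 + 50 = 950. Balances: emergency=950, vacation=200, escrow=550
Event 2 (transfer 150 emergency -> vacation): emergency: 950 - 150 = 800, vacation: 200 + 150 = 350. Balances: emergency=800, vacation=350, escrow=550
Event 3 (deposit 300 to emergency): emergency: 800 + 300 = 1100. Balances: emergency=1100, vacation=350, escrow=550
Event 4 (withdraw 50 from escrow): escrow: 550 - 50 = 500. Balances: emergency=1100, vacation=350, escrow=500
Event 5 (transfer 300 vacation -> escrow): vacation: 350 - 300 = 50, escrow: 500 + 300 = 800. Balances: emergency=1100, vacation=50, escrow=800
Event 6 (transfer 150 emergency -> escrow): emergency: 1100 - 150 = 950, escrow: 800 + 150 = 950. Balances: emergency=950, vacation=50, escrow=950

Final balance of vacation: 50

Answer: 50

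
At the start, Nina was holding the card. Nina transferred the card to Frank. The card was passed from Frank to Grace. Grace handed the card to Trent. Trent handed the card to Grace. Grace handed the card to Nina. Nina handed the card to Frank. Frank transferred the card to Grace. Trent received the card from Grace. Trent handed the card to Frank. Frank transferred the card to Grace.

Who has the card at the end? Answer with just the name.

Tracking the card through each event:
Start: Nina has the card.
After event 1: Frank has the card.
After event 2: Grace has the card.
After event 3: Trent has the card.
After event 4: Grace has the card.
After event 5: Nina has the card.
After event 6: Frank has the card.
After event 7: Grace has the card.
After event 8: Trent has the card.
After event 9: Frank has the card.
After event 10: Grace has the card.

Answer: Grace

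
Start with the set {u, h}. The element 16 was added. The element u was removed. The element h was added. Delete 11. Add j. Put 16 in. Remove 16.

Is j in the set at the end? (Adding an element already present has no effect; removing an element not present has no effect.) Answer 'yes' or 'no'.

Tracking the set through each operation:
Start: {h, u}
Event 1 (add 16): added. Set: {16, h, u}
Event 2 (remove u): removed. Set: {16, h}
Event 3 (add h): already present, no change. Set: {16, h}
Event 4 (remove 11): not present, no change. Set: {16, h}
Event 5 (add j): added. Set: {16, h, j}
Event 6 (add 16): already present, no change. Set: {16, h, j}
Event 7 (remove 16): removed. Set: {h, j}

Final set: {h, j} (size 2)
j is in the final set.

Answer: yes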